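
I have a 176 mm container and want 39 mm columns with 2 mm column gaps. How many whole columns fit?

4 columns

Each extra column adds 39 + 2 = 41 mm.
(176 + 2) / 41 = 4.34, so 4 columns fit.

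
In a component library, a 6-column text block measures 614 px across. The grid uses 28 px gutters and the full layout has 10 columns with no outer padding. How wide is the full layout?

614 − 5·28 = 474; ÷6 gives c = 79 px.
Layout = 10·79 + 9·28 = 790 + 252 = 1042 px.

1042 px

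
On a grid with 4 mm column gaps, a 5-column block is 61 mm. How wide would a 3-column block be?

5 columns + 4 column gaps: 5c + 4·4 = 61.
5c = 61 − 16 = 45, so c = 9 mm.
3-column span = 3·9 + 2·4 = 35 mm.

35 mm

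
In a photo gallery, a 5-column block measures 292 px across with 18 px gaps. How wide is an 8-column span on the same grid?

478 px

5 columns + 4 gaps: 5c + 4·18 = 292.
5c = 292 − 72 = 220, so c = 44 px.
8 columns plus 7 gaps: 352 + 126 = 478 px.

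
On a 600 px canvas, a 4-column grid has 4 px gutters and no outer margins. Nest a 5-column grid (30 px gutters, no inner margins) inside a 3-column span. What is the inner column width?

4 columns + 3 gutters: 4c + 3·4 = 600.
4c = 600 − 12 = 588, so c = 147 px.
Span of 3: 3·147 + 2·4 = 441 + 8 = 449 px.
5d + 4·30 = 449 → 5d = 329 → d = 65.8 px.

65.8 px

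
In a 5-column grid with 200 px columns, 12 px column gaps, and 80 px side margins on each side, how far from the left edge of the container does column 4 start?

716 px

Before column 4: the margin + 3 columns + 3 column gaps.
Offset = 80 + 3·(200 + 12) = 80 + 636 = 716 px.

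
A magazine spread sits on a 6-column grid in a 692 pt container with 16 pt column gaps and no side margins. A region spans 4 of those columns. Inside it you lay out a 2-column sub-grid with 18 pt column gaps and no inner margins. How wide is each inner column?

219 pt

6 columns + 5 column gaps: 6c + 5·16 = 692.
6c = 692 − 80 = 612, so c = 102 pt.
4 columns plus 3 column gaps: 408 + 48 = 456 pt.
456 − 1·18 = 438; ÷2 gives d = 219 pt.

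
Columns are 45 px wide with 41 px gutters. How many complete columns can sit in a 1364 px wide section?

16 columns

Each extra column adds 45 + 41 = 86 px.
(1364 + 41) / 86 = 16.34, so 16 columns fit.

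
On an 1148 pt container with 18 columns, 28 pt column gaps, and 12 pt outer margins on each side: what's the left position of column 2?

76 pt

Inside the margins: 1148 − 24 = 1124 pt.
1124 − 17·28 = 648; ÷18 gives c = 36 pt.
Column 2 starts at margin + 1·(column + gutter) = 12 + 1·64 = 76 pt.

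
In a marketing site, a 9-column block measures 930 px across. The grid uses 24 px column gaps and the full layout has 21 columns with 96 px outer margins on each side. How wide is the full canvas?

9 columns + 8 column gaps: 9c + 8·24 = 930.
9c = 930 − 192 = 738, so c = 82 px.
Canvas = 2·96 + 21·82 + 20·24 = 192 + 1722 + 480 = 2394 px.

2394 px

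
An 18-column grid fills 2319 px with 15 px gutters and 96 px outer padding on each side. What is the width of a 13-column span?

Inside the margins: 2319 − 192 = 2127 px.
18 columns + 17 gutters: 18c + 17·15 = 2127.
18c = 2127 − 255 = 1872, so c = 104 px.
13 columns plus 12 gutters: 1352 + 180 = 1532 px.

1532 px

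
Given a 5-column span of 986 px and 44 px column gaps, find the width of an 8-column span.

5 columns + 4 column gaps: 5c + 4·44 = 986.
5c = 986 − 176 = 810, so c = 162 px.
Span of 8: 8·162 + 7·44 = 1296 + 308 = 1604 px.

1604 px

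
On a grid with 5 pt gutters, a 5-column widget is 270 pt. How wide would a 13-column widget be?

270 − 4·5 = 250; ÷5 gives c = 50 pt.
13 columns plus 12 gutters: 650 + 60 = 710 pt.

710 pt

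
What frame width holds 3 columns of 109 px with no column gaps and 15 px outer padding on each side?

357 px

Summing: 30 + 327 = 357 px.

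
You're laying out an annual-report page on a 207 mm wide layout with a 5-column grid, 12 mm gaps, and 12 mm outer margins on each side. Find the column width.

Inside the margins: 207 − 24 = 183 mm.
5 columns + 4 gaps: 5c + 4·12 = 183.
5c = 183 − 48 = 135, so c = 27 mm.

27 mm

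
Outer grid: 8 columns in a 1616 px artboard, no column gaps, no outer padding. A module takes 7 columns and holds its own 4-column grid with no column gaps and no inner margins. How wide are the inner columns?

1616 / 8 = 202 px per column.
7-column span = 7·202 = 1414 px.
4d = 1414 → d = 353.5 px.

353.5 px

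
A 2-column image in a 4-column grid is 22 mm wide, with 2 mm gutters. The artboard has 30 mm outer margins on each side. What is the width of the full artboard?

106 mm

2 columns + 1 gutter: 2c + 1·2 = 22.
2c = 22 − 2 = 20, so c = 10 mm.
Adding margins, columns and gutters: 60 + 40 + 6 = 106 mm.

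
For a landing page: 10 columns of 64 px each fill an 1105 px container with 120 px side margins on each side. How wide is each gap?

Inside the margins: 1105 − 240 = 865 px.
Columns use 640 px, leaving 225 px across 9 gaps = 25 px each.

25 px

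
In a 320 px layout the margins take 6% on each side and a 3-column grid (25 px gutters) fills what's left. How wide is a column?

77.2 px

320 × (1 − 2·6%) = 320 × 88% = 281.6 px for the columns.
3c + 2·25 = 281.6 → 3c = 231.6 → c = 77.2 px.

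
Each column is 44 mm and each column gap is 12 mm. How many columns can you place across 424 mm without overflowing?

7 columns

k columns need k·44 + (k−1)·12 = k·56 − 12.
k·56 − 12 ≤ 424 → k ≤ 436 / 56 ≈ 7.79, so k = 7.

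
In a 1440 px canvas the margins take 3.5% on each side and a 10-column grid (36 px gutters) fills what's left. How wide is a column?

101.52 px

Each margin = 3.5% of 1440 = 50.4 px; content = 1440 − 2·50.4 = 1339.2 px.
10 columns + 9 gutters: 10c + 9·36 = 1339.2.
10c = 1339.2 − 324 = 1015.2, so c = 101.52 px.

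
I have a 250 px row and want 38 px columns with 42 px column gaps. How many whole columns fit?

3 columns: 3·38 + 2·42 = 198 px ≤ 250.
4 columns: 278 px > 250. So 3.

3 columns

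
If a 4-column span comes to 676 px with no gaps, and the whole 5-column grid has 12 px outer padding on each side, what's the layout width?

869 px

With no gaps, each column is 676/4 = 169 px.
Summing: 24 + 845 = 869 px.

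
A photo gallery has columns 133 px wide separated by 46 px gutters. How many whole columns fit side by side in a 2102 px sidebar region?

12 columns

Each extra column adds 133 + 46 = 179 px.
(2102 + 46) / 179 = 12.00, so 12 columns fit.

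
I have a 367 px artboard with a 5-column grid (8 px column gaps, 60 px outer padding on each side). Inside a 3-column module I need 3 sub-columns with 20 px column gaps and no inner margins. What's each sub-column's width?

Subtract both margins: 367 − 2·60 = 247 px.
247 − 4·8 = 215; ÷5 gives c = 43 px.
3-column span = 3·43 + 2·8 = 145 px.
3 columns + 2 column gaps: 3d + 2·20 = 145.
3d = 145 − 40 = 105, so d = 35 px.

35 px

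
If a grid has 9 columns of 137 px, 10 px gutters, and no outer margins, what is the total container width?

Total width: 9·137 + 8·10 = 1313 px.

1313 px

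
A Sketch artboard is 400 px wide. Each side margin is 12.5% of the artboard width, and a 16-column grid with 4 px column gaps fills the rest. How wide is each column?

Margins: 12.5% × 400 = 50 px each, so content = 400 − 100 = 300 px.
16c + 15·4 = 300 → 16c = 240 → c = 15 px.

15 px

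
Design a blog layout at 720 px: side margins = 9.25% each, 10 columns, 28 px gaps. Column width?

Margins: 9.25% × 720 = 66.6 px each, so content = 720 − 133.2 = 586.8 px.
586.8 − 9·28 = 334.8; ÷10 gives c = 33.48 px.

33.48 px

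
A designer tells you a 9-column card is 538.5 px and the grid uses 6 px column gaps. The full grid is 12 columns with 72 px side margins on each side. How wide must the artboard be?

864 px

9c + 8·6 = 538.5 → 9c = 490.5 → c = 54.5 px.
Adding margins, columns and gutters: 144 + 654 + 66 = 864 px.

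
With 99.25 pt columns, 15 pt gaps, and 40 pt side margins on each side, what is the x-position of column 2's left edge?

154.25 pt

Each column+gutter stride is 114.25 pt; 1 of them past the 40 pt margin is 40 + 114.25 = 154.25 pt.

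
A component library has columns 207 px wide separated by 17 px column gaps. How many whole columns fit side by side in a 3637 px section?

16 columns: 16·207 + 15·17 = 3567 px ≤ 3637.
17 columns: 3791 px > 3637. So 16.

16 columns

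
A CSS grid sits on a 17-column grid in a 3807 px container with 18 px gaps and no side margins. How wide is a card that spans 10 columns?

2232 px

3807 − 16·18 = 3519; ÷17 gives c = 207 px.
10-column span = 10·207 + 9·18 = 2232 px.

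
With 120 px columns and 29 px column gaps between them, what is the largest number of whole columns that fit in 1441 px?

9 columns

Each extra column adds 120 + 29 = 149 px.
(1441 + 29) / 149 = 9.87, so 9 columns fit.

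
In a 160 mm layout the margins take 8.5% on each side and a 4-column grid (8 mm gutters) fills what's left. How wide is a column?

27.2 mm

160 × (1 − 2·8.5%) = 160 × 83% = 132.8 mm for the columns.
4c + 3·8 = 132.8 → 4c = 108.8 → c = 27.2 mm.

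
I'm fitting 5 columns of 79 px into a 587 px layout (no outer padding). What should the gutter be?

5·79 + 4g = 587 → 4g = 192 → g = 48 px.

48 px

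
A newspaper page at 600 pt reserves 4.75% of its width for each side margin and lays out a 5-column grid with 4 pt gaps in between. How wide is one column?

Margins: 4.75% × 600 = 28.5 pt each, so content = 600 − 57 = 543 pt.
543 − 4·4 = 527; ÷5 gives c = 105.4 pt.

105.4 pt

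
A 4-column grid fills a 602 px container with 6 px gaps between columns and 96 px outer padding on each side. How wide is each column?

98 px

Subtract both margins: 602 − 2·96 = 410 px.
4c + 3·6 = 410 → 4c = 392 → c = 98 px.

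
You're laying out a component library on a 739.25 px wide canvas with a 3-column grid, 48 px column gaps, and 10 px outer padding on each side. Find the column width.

207.75 px

Take off 20 px of margins, leaving 719.25 px.
3 columns + 2 column gaps: 3c + 2·48 = 719.25.
3c = 719.25 − 96 = 623.25, so c = 207.75 px.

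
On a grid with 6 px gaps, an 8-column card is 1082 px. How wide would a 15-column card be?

1082 − 7·6 = 1040; ÷8 gives c = 130 px.
15-column span = 15·130 + 14·6 = 2034 px.

2034 px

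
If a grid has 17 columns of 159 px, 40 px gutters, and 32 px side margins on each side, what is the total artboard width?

Total width: 2·32 + 17·159 + 16·40 = 3407 px.

3407 px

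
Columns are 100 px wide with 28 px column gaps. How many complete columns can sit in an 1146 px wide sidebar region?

9 columns

Each extra column adds 100 + 28 = 128 px.
(1146 + 28) / 128 = 9.17, so 9 columns fit.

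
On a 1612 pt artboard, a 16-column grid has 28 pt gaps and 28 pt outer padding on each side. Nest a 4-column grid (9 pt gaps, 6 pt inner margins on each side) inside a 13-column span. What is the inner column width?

305 pt

Subtract both margins: 1612 − 2·28 = 1556 pt.
1556 − 15·28 = 1136; ÷16 gives c = 71 pt.
Span of 13: 13·71 + 12·28 = 923 + 336 = 1259 pt.
Inner content = 1259 − 2·6 = 1247 pt.
Subtracting 3 gaps of 9 leaves 1220 for 4 columns, so d = 305 pt.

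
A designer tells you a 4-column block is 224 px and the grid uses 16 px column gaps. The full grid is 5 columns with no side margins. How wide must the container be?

284 px

4 columns + 3 column gaps: 4c + 3·16 = 224.
4c = 224 − 48 = 176, so c = 44 px.
Total width: 5·44 + 4·16 = 284 px.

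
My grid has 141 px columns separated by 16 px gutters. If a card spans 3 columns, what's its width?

455 px

3 columns plus 2 gutters: 423 + 32 = 455 px.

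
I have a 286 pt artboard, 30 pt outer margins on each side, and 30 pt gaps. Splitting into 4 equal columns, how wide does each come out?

34 pt

Content width = 286 − 2·30 = 226 pt.
226 − 3·30 = 136; ÷4 gives c = 34 pt.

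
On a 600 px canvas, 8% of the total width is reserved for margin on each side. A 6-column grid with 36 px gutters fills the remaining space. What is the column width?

Margins: 8% × 600 = 48 px each, so content = 600 − 96 = 504 px.
6c + 5·36 = 504 → 6c = 324 → c = 54 px.

54 px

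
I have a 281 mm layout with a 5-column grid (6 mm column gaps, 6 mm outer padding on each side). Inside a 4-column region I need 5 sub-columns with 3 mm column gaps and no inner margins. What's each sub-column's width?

Take off 12 mm of margins, leaving 269 mm.
Subtracting 4 column gaps of 6 leaves 245 for 5 columns, so c = 49 mm.
Span of 4: 4·49 + 3·6 = 196 + 18 = 214 mm.
5d + 4·3 = 214 → 5d = 202 → d = 40.4 mm.

40.4 mm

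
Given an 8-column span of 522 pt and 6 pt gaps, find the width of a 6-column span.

390 pt

8c + 7·6 = 522 → 8c = 480 → c = 60 pt.
6-column span = 6·60 + 5·6 = 390 pt.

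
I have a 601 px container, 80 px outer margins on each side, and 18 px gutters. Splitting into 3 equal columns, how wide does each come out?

135 px

Inside the margins: 601 − 160 = 441 px.
441 − 2·18 = 405; ÷3 gives c = 135 px.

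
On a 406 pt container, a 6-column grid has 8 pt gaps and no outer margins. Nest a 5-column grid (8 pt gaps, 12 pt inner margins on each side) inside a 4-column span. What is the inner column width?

42.4 pt

406 − 5·8 = 366; ÷6 gives c = 61 pt.
4-column span = 4·61 + 3·8 = 268 pt.
Inner content = 268 − 2·12 = 244 pt.
5 columns + 4 gaps: 5d + 4·8 = 244.
5d = 244 − 32 = 212, so d = 42.4 pt.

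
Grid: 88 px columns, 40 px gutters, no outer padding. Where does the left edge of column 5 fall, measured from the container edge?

512 px

No margin, so column 5 starts at 4·(column + gutter) = 4·128 = 512 px.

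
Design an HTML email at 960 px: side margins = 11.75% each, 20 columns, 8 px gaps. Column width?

29.12 px

960 × (1 − 2·11.75%) = 960 × 76.5% = 734.4 px for the columns.
20c + 19·8 = 734.4 → 20c = 582.4 → c = 29.12 px.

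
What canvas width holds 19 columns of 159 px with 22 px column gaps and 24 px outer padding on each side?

3465 px

Total width: 2·24 + 19·159 + 18·22 = 3465 px.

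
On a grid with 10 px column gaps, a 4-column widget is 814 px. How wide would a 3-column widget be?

608 px

Subtracting 3 column gaps of 10 leaves 784 for 4 columns, so c = 196 px.
3-column span = 3·196 + 2·10 = 608 px.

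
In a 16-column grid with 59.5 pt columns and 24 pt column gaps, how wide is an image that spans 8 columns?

8-column span = 8·59.5 + 7·24 = 644 pt.

644 pt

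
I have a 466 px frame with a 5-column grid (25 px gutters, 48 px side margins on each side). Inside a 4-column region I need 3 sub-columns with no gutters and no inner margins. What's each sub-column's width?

97 px

Inside the margins: 466 − 96 = 370 px.
Subtracting 4 gutters of 25 leaves 270 for 5 columns, so c = 54 px.
4-column span = 4·54 + 3·25 = 291 px.
With no gutters, each column is 291/3 = 97 px.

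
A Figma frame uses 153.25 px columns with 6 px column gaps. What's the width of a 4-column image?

4-column span = 4·153.25 + 3·6 = 631 px.

631 px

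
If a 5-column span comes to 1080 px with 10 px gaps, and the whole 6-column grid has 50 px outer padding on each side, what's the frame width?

5c + 4·10 = 1080 → 5c = 1040 → c = 208 px.
Total width: 2·50 + 6·208 + 5·10 = 1398 px.

1398 px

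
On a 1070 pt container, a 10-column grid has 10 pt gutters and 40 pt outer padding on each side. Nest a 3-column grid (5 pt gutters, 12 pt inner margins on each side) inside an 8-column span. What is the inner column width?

Take off 80 pt of margins, leaving 990 pt.
10c + 9·10 = 990 → 10c = 900 → c = 90 pt.
Span of 8: 8·90 + 7·10 = 720 + 70 = 790 pt.
Inner content = 790 − 2·12 = 766 pt.
Subtracting 2 gutters of 5 leaves 756 for 3 columns, so d = 252 pt.

252 pt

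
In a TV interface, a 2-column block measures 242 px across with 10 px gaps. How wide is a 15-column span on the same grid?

1880 px

2c + 1·10 = 242 → 2c = 232 → c = 116 px.
15-column span = 15·116 + 14·10 = 1880 px.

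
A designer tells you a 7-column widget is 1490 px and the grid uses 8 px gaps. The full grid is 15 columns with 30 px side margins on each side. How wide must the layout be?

7 columns + 6 gaps: 7c + 6·8 = 1490.
7c = 1490 − 48 = 1442, so c = 206 px.
Total width: 2·30 + 15·206 + 14·8 = 3262 px.

3262 px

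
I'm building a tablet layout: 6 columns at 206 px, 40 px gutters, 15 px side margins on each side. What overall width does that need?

1466 px

Frame = 2·15 + 6·206 + 5·40 = 30 + 1236 + 200 = 1466 px.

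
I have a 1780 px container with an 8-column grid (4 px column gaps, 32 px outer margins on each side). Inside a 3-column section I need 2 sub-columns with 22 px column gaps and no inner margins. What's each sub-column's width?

Outer content = 1780 − 2·32 = 1716 px.
1716 − 7·4 = 1688; ÷8 gives c = 211 px.
Span of 3: 3·211 + 2·4 = 633 + 8 = 641 px.
2 columns + 1 column gap: 2d + 1·22 = 641.
2d = 641 − 22 = 619, so d = 309.5 px.

309.5 px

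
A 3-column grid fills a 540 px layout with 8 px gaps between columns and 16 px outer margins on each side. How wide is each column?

Subtract both margins: 540 − 2·16 = 508 px.
Subtracting 2 gaps of 8 leaves 492 for 3 columns, so c = 164 px.

164 px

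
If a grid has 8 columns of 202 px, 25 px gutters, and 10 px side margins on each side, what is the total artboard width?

1811 px

Adding margins, columns and gutters: 20 + 1616 + 175 = 1811 px.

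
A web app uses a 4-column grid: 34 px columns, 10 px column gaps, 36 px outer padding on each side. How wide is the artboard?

Artboard = 2·36 + 4·34 + 3·10 = 72 + 136 + 30 = 238 px.

238 px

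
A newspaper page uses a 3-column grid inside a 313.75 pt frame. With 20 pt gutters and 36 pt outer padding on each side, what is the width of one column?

Subtract both margins: 313.75 − 2·36 = 241.75 pt.
Subtracting 2 gutters of 20 leaves 201.75 for 3 columns, so c = 67.25 pt.

67.25 pt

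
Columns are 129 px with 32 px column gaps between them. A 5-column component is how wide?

5-column span = 5·129 + 4·32 = 773 px.

773 px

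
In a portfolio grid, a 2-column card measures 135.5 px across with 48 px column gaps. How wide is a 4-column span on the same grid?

2c + 1·48 = 135.5 → 2c = 87.5 → c = 43.75 px.
Span of 4: 4·43.75 + 3·48 = 175 + 144 = 319 px.

319 px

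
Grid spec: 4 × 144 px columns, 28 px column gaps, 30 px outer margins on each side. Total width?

720 px

Container = 2·30 + 4·144 + 3·28 = 60 + 576 + 84 = 720 px.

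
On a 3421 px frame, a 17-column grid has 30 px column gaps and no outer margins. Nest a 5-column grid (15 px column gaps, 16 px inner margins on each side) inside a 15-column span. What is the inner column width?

Subtracting 16 column gaps of 30 leaves 2941 for 17 columns, so c = 173 px.
15 columns plus 14 column gaps: 2595 + 420 = 3015 px.
Inner content = 3015 − 2·16 = 2983 px.
Subtracting 4 column gaps of 15 leaves 2923 for 5 columns, so d = 584.6 px.

584.6 px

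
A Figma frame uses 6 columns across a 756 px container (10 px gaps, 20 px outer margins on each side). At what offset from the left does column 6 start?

625 px

Content = 756 − 2·20 = 716 px.
Subtracting 5 gaps of 10 leaves 666 for 6 columns, so c = 111 px.
Before column 6: the margin + 5 columns + 5 gaps.
Offset = 20 + 5·(111 + 10) = 20 + 605 = 625 px.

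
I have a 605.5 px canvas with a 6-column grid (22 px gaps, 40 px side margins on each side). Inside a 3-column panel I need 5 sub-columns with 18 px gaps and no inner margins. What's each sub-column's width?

35.95 px

Subtract both margins: 605.5 − 2·40 = 525.5 px.
Subtracting 5 gaps of 22 leaves 415.5 for 6 columns, so c = 69.25 px.
Span of 3: 3·69.25 + 2·22 = 207.75 + 44 = 251.75 px.
251.75 − 4·18 = 179.75; ÷5 gives d = 35.95 px.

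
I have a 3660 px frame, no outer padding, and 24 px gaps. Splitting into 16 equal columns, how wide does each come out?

16 columns + 15 gaps: 16c + 15·24 = 3660.
16c = 3660 − 360 = 3300, so c = 206.25 px.

206.25 px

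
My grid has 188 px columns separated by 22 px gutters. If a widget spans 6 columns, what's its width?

1238 px

6-column span = 6·188 + 5·22 = 1238 px.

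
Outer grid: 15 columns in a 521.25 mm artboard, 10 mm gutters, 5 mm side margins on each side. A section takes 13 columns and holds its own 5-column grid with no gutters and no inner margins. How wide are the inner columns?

Subtract both margins: 521.25 − 2·5 = 511.25 mm.
15c + 14·10 = 511.25 → 15c = 371.25 → c = 24.75 mm.
13 columns plus 12 gutters: 321.75 + 120 = 441.75 mm.
With no gutters, each column is 441.75/5 = 88.35 mm.

88.35 mm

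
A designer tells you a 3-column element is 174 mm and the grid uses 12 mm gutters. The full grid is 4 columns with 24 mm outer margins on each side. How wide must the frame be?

284 mm

3 columns + 2 gutters: 3c + 2·12 = 174.
3c = 174 − 24 = 150, so c = 50 mm.
Adding margins, columns and gutters: 48 + 200 + 36 = 284 mm.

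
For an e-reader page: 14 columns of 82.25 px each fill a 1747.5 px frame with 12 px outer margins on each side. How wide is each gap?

44 px

Inside the margins: 1747.5 − 24 = 1723.5 px.
Columns use 1151.5 px, leaving 572 px across 13 gaps = 44 px each.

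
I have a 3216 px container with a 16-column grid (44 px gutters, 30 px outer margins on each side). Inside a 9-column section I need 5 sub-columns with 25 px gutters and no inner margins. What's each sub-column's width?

331.2 px

Take off 60 px of margins, leaving 3156 px.
16c + 15·44 = 3156 → 16c = 2496 → c = 156 px.
9-column span = 9·156 + 8·44 = 1756 px.
5 columns + 4 gutters: 5d + 4·25 = 1756.
5d = 1756 − 100 = 1656, so d = 331.2 px.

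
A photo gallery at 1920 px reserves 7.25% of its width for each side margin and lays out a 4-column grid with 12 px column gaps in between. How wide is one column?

Margins: 7.25% × 1920 = 139.2 px each, so content = 1920 − 278.4 = 1641.6 px.
4c + 3·12 = 1641.6 → 4c = 1605.6 → c = 401.4 px.

401.4 px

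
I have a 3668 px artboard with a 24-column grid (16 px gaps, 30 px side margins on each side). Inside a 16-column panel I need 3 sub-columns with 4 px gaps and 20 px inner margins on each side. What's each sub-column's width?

Outer content = 3668 − 2·30 = 3608 px.
Subtracting 23 gaps of 16 leaves 3240 for 24 columns, so c = 135 px.
16 columns plus 15 gaps: 2160 + 240 = 2400 px.
Inner content = 2400 − 2·20 = 2360 px.
Subtracting 2 gaps of 4 leaves 2352 for 3 columns, so d = 784 px.

784 px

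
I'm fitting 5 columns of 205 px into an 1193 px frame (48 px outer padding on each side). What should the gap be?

18 px

Take off 96 px of margins, leaving 1097 px.
5 columns take 5·205 = 1025 px; remaining 72 splits into 4 gaps.
g = 72 / 4 = 18 px.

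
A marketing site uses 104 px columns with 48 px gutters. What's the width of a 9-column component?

1320 px

9 columns plus 8 gutters: 936 + 384 = 1320 px.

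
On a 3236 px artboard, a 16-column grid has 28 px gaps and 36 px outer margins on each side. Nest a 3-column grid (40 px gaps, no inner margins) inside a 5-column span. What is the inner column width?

Take off 72 px of margins, leaving 3164 px.
3164 − 15·28 = 2744; ÷16 gives c = 171.5 px.
5-column span = 5·171.5 + 4·28 = 969.5 px.
969.5 − 2·40 = 889.5; ÷3 gives d = 296.5 px.

296.5 px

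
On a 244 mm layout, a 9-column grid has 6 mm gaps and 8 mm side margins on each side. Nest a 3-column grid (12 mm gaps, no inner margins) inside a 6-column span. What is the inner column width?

42 mm

Inside the margins: 244 − 16 = 228 mm.
Subtracting 8 gaps of 6 leaves 180 for 9 columns, so c = 20 mm.
6-column span = 6·20 + 5·6 = 150 mm.
150 − 2·12 = 126; ÷3 gives d = 42 mm.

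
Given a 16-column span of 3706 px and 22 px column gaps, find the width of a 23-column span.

5337 px

Subtracting 15 column gaps of 22 leaves 3376 for 16 columns, so c = 211 px.
Span of 23: 23·211 + 22·22 = 4853 + 484 = 5337 px.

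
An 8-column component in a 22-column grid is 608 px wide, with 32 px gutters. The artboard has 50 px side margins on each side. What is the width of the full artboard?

608 − 7·32 = 384; ÷8 gives c = 48 px.
Total width: 2·50 + 22·48 + 21·32 = 1828 px.

1828 px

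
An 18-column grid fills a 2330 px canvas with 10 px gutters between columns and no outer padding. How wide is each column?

120 px

2330 − 17·10 = 2160; ÷18 gives c = 120 px.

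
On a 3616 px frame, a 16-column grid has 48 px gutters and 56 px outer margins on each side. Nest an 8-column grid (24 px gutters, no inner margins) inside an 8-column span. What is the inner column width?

195 px

Inside the margins: 3616 − 112 = 3504 px.
16 columns + 15 gutters: 16c + 15·48 = 3504.
16c = 3504 − 720 = 2784, so c = 174 px.
Span of 8: 8·174 + 7·48 = 1392 + 336 = 1728 px.
8d + 7·24 = 1728 → 8d = 1560 → d = 195 px.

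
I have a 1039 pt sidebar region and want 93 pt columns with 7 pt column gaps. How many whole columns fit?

Each extra column adds 93 + 7 = 100 pt.
(1039 + 7) / 100 = 10.46, so 10 columns fit.

10 columns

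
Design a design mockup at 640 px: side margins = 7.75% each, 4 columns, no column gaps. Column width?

Margins: 7.75% × 640 = 49.6 px each, so content = 640 − 99.2 = 540.8 px.
540.8 / 4 = 135.2 px per column.

135.2 px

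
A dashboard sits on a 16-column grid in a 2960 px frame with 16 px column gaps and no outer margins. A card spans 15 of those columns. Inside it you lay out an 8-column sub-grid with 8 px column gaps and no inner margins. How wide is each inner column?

339.75 px

16c + 15·16 = 2960 → 16c = 2720 → c = 170 px.
15-column span = 15·170 + 14·16 = 2774 px.
8 columns + 7 column gaps: 8d + 7·8 = 2774.
8d = 2774 − 56 = 2718, so d = 339.75 px.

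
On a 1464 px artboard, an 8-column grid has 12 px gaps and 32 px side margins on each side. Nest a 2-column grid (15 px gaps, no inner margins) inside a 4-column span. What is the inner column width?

Inside the margins: 1464 − 64 = 1400 px.
Subtracting 7 gaps of 12 leaves 1316 for 8 columns, so c = 164.5 px.
4 columns plus 3 gaps: 658 + 36 = 694 px.
2d + 1·15 = 694 → 2d = 679 → d = 339.5 px.

339.5 px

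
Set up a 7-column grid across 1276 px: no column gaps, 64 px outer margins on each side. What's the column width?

Subtract both margins: 1276 − 2·64 = 1148 px.
7c = 1148 → c = 164 px.

164 px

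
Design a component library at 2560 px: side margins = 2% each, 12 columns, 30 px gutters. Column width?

Margins: 2% × 2560 = 51.2 px each, so content = 2560 − 102.4 = 2457.6 px.
12c + 11·30 = 2457.6 → 12c = 2127.6 → c = 177.3 px.

177.3 px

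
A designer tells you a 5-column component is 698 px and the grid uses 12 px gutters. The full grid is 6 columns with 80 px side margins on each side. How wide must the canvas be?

5 columns + 4 gutters: 5c + 4·12 = 698.
5c = 698 − 48 = 650, so c = 130 px.
Total width: 2·80 + 6·130 + 5·12 = 1000 px.

1000 px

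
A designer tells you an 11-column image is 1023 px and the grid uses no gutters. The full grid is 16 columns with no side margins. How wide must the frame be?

1488 px

With no gutters, each column is 1023/11 = 93 px.
Frame = 16·93 = 1488 = 1488 px.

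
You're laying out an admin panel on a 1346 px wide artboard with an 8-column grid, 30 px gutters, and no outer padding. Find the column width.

142 px

8 columns + 7 gutters: 8c + 7·30 = 1346.
8c = 1346 − 210 = 1136, so c = 142 px.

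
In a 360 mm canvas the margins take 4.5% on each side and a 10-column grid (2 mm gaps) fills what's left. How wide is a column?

Each margin = 4.5% of 360 = 16.2 mm; content = 360 − 2·16.2 = 327.6 mm.
327.6 − 9·2 = 309.6; ÷10 gives c = 30.96 mm.

30.96 mm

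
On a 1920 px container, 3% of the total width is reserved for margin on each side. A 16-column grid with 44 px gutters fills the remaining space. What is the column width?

71.55 px

Margins: 3% × 1920 = 57.6 px each, so content = 1920 − 115.2 = 1804.8 px.
1804.8 − 15·44 = 1144.8; ÷16 gives c = 71.55 px.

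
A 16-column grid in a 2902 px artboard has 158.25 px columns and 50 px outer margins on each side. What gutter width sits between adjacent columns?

Content width = 2902 − 2·50 = 2802 px.
Columns use 2532 px, leaving 270 px across 15 gutters = 18 px each.

18 px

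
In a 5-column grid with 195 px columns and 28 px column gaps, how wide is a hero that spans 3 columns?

3-column span = 3·195 + 2·28 = 641 px.

641 px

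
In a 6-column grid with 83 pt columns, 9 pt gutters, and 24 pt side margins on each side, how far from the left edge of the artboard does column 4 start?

Before column 4: the margin + 3 columns + 3 gutters.
Offset = 24 + 3·(83 + 9) = 24 + 276 = 300 pt.

300 pt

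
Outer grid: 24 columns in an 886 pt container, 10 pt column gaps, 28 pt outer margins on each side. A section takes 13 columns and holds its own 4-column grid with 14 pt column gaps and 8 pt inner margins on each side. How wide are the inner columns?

Inside the margins: 886 − 56 = 830 pt.
830 − 23·10 = 600; ÷24 gives c = 25 pt.
Span of 13: 13·25 + 12·10 = 325 + 120 = 445 pt.
Inner content = 445 − 2·8 = 429 pt.
4 columns + 3 column gaps: 4d + 3·14 = 429.
4d = 429 − 42 = 387, so d = 96.75 pt.

96.75 pt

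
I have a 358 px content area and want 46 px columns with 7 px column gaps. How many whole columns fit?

6 columns

Each extra column adds 46 + 7 = 53 px.
(358 + 7) / 53 = 6.89, so 6 columns fit.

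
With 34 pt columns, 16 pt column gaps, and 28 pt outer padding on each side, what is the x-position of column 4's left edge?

178 pt

Before column 4: the margin + 3 columns + 3 column gaps.
Offset = 28 + 3·(34 + 16) = 28 + 150 = 178 pt.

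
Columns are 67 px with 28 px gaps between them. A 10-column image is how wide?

10-column span = 10·67 + 9·28 = 922 px.

922 px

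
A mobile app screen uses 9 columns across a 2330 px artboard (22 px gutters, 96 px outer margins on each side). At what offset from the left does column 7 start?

Subtract both margins: 2330 − 2·96 = 2138 px.
2138 − 8·22 = 1962; ÷9 gives c = 218 px.
Before column 7: the margin + 6 columns + 6 gutters.
Offset = 96 + 6·(218 + 22) = 96 + 1440 = 1536 px.

1536 px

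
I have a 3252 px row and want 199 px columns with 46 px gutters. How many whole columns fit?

13 columns

13 columns: 13·199 + 12·46 = 3139 px ≤ 3252.
14 columns: 3384 px > 3252. So 13.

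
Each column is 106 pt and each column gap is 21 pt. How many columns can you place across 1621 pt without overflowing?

Each extra column adds 106 + 21 = 127 pt.
(1621 + 21) / 127 = 12.93, so 12 columns fit.

12 columns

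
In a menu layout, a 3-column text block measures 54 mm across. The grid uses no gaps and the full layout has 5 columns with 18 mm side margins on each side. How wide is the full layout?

3c = 54 → c = 18 mm.
Total width: 2·18 + 5·18 = 126 mm.

126 mm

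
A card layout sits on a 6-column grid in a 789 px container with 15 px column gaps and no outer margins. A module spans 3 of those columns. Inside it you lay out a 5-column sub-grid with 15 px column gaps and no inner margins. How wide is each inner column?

65.4 px

Subtracting 5 column gaps of 15 leaves 714 for 6 columns, so c = 119 px.
3-column span = 3·119 + 2·15 = 387 px.
5d + 4·15 = 387 → 5d = 327 → d = 65.4 px.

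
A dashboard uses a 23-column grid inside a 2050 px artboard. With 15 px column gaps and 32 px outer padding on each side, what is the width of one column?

72 px

Take off 64 px of margins, leaving 1986 px.
23c + 22·15 = 1986 → 23c = 1656 → c = 72 px.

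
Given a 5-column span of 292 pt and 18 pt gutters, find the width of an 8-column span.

5c + 4·18 = 292 → 5c = 220 → c = 44 pt.
8 columns plus 7 gutters: 352 + 126 = 478 pt.

478 pt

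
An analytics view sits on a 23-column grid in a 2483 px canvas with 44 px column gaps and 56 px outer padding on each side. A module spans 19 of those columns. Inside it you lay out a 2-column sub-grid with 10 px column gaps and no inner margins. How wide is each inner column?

970.5 px

Inside the margins: 2483 − 112 = 2371 px.
23c + 22·44 = 2371 → 23c = 1403 → c = 61 px.
Span of 19: 19·61 + 18·44 = 1159 + 792 = 1951 px.
2d + 1·10 = 1951 → 2d = 1941 → d = 970.5 px.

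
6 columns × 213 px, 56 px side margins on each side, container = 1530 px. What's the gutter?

Take off 112 px of margins, leaving 1418 px.
6·213 + 5g = 1418 → 5g = 140 → g = 28 px.

28 px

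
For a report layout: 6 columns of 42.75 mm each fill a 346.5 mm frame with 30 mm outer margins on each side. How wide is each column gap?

6 mm

Take off 60 mm of margins, leaving 286.5 mm.
6·42.75 + 5g = 286.5 → 5g = 30 → g = 6 mm.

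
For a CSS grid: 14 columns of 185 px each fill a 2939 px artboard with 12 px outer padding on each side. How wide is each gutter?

25 px

Inside the margins: 2939 − 24 = 2915 px.
14 columns take 14·185 = 2590 px; remaining 325 splits into 13 gutters.
g = 325 / 13 = 25 px.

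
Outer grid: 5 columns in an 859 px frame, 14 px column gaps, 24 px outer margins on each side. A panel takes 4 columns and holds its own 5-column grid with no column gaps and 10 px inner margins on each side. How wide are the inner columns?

Outer content = 859 − 2·24 = 811 px.
5 columns + 4 column gaps: 5c + 4·14 = 811.
5c = 811 − 56 = 755, so c = 151 px.
4-column span = 4·151 + 3·14 = 646 px.
Inner content = 646 − 2·10 = 626 px.
626 / 5 = 125.2 px per column.

125.2 px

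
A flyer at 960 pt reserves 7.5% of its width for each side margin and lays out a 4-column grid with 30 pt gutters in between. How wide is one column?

181.5 pt

Margins: 7.5% × 960 = 72 pt each, so content = 960 − 144 = 816 pt.
816 − 3·30 = 726; ÷4 gives c = 181.5 pt.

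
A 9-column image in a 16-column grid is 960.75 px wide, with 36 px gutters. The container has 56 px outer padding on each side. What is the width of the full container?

9c + 8·36 = 960.75 → 9c = 672.75 → c = 74.75 px.
Container = 2·56 + 16·74.75 + 15·36 = 112 + 1196 + 540 = 1848 px.

1848 px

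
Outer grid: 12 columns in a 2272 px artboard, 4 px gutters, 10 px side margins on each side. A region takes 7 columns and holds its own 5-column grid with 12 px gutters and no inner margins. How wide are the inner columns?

252.8 px

Outer content = 2272 − 2·10 = 2252 px.
2252 − 11·4 = 2208; ÷12 gives c = 184 px.
7-column span = 7·184 + 6·4 = 1312 px.
5d + 4·12 = 1312 → 5d = 1264 → d = 252.8 px.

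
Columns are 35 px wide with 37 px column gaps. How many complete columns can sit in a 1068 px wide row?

k columns need k·35 + (k−1)·37 = k·72 − 37.
k·72 − 37 ≤ 1068 → k ≤ 1105 / 72 ≈ 15.35, so k = 15.

15 columns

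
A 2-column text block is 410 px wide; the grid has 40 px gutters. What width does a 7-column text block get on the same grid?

2 columns + 1 gutter: 2c + 1·40 = 410.
2c = 410 − 40 = 370, so c = 185 px.
7-column span = 7·185 + 6·40 = 1535 px.

1535 px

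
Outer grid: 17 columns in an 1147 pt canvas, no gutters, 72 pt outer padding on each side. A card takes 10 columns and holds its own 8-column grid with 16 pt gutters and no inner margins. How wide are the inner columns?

Subtract both margins: 1147 − 2·72 = 1003 pt.
17c = 1003 → c = 59 pt.
With no gutters, 10 columns span 10·59 = 590 pt.
Subtracting 7 gutters of 16 leaves 478 for 8 columns, so d = 59.75 pt.

59.75 pt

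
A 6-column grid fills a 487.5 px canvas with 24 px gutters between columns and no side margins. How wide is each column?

61.25 px

6 columns + 5 gutters: 6c + 5·24 = 487.5.
6c = 487.5 − 120 = 367.5, so c = 61.25 px.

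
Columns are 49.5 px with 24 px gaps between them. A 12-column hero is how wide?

Span of 12: 12·49.5 + 11·24 = 594 + 264 = 858 px.

858 px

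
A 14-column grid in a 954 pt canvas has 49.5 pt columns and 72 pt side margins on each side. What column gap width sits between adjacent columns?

Content width = 954 − 2·72 = 810 pt.
14 columns take 14·49.5 = 693 pt; remaining 117 splits into 13 column gaps.
g = 117 / 13 = 9 pt.

9 pt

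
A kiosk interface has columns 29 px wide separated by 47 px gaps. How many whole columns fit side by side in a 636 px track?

8 columns

k columns need k·29 + (k−1)·47 = k·76 − 47.
k·76 − 47 ≤ 636 → k ≤ 683 / 76 ≈ 8.99, so k = 8.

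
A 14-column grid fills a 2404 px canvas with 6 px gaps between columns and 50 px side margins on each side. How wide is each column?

Inside the margins: 2404 − 100 = 2304 px.
2304 − 13·6 = 2226; ÷14 gives c = 159 px.

159 px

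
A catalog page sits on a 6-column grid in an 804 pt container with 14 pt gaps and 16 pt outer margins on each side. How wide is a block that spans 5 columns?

641 pt

Inside the margins: 804 − 32 = 772 pt.
Subtracting 5 gaps of 14 leaves 702 for 6 columns, so c = 117 pt.
5-column span = 5·117 + 4·14 = 641 pt.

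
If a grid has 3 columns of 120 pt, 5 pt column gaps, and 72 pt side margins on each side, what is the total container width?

Adding margins, columns and gutters: 144 + 360 + 10 = 514 pt.

514 pt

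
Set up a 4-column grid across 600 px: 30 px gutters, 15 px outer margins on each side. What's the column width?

120 px

Subtract both margins: 600 − 2·15 = 570 px.
4 columns + 3 gutters: 4c + 3·30 = 570.
4c = 570 − 90 = 480, so c = 120 px.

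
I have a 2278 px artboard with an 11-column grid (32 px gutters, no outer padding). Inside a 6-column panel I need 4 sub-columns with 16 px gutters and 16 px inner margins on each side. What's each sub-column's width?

11c + 10·32 = 2278 → 11c = 1958 → c = 178 px.
6-column span = 6·178 + 5·32 = 1228 px.
Inner content = 1228 − 2·16 = 1196 px.
4d + 3·16 = 1196 → 4d = 1148 → d = 287 px.

287 px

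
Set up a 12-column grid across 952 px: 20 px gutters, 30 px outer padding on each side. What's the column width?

Inside the margins: 952 − 60 = 892 px.
Subtracting 11 gutters of 20 leaves 672 for 12 columns, so c = 56 px.

56 px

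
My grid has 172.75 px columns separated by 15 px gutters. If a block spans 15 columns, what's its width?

15 columns plus 14 gutters: 2591.25 + 210 = 2801.25 px.

2801.25 px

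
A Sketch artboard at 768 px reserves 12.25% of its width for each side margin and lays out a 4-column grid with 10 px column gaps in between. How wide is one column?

137.46 px

768 × (1 − 2·12.25%) = 768 × 75.5% = 579.84 px for the columns.
579.84 − 3·10 = 549.84; ÷4 gives c = 137.46 px.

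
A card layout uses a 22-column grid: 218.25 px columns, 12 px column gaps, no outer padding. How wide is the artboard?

Summing: 4801.5 + 252 = 5053.5 px.

5053.5 px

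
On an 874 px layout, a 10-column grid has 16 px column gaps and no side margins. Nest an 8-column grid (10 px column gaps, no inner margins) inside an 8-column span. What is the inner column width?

78.25 px

874 − 9·16 = 730; ÷10 gives c = 73 px.
8 columns plus 7 column gaps: 584 + 112 = 696 px.
696 − 7·10 = 626; ÷8 gives d = 78.25 px.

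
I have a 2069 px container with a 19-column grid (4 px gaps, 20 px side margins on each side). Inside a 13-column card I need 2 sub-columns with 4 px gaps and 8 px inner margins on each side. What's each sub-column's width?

Outer content = 2069 − 2·20 = 2029 px.
19c + 18·4 = 2029 → 19c = 1957 → c = 103 px.
Span of 13: 13·103 + 12·4 = 1339 + 48 = 1387 px.
Inner content = 1387 − 2·8 = 1371 px.
2d + 1·4 = 1371 → 2d = 1367 → d = 683.5 px.

683.5 px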